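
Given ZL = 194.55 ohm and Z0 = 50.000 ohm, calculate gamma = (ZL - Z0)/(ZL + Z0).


gamma = (194.55 - 50.000) / (194.55 + 50.000) = 0.5911

0.5911


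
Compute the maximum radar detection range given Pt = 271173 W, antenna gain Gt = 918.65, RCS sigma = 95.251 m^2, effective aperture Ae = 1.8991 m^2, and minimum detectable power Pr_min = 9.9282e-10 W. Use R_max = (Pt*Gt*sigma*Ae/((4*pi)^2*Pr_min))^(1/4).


R^4 = 271173*918.65*95.251*1.8991 / ((4*pi)^2 * 9.9282e-10) = 2.874244e+17
R_max = 2.874244e+17^0.25 = 23154 m

23154 m


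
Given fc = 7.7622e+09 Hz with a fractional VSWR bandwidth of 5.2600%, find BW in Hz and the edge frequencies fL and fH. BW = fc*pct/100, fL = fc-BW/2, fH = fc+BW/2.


BW = 7.7622e+09 * 5.2600/100 = 4.082917e+08 Hz
fL = 7.7622e+09 - 4.082917e+08/2 = 7.558e+09 Hz
fH = 7.7622e+09 + 4.082917e+08/2 = 7.966e+09 Hz

BW=4.083e+08 Hz, fL=7.558e+09 Hz, fH=7.966e+09 Hz


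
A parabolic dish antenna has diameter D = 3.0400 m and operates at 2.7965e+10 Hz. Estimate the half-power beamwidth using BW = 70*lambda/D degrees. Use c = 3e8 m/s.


lambda = c / f = 3.0000e+08 / 2.7965e+10 = 0.01072770 m
BW = 70 * 0.01072770 / 3.0400 = 0.2470 deg

0.2470 deg


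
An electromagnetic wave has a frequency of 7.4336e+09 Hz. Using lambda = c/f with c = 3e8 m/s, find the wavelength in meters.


lambda = c / f = 3.0000e+08 / 7.4336e+09 = 0.04036 m

0.04036 m


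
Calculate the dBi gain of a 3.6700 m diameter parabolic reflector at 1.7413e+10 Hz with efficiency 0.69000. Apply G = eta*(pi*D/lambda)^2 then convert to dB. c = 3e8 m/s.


lambda = c / f = 3.0000e+08 / 1.7413e+10 = 0.01722851 m
G_linear = 0.69000 * (pi * 3.6700 / 0.01722851)^2 = 309019.2
G_dBi = 10 * log10(309019.2) = 54.90 dBi

54.90 dBi


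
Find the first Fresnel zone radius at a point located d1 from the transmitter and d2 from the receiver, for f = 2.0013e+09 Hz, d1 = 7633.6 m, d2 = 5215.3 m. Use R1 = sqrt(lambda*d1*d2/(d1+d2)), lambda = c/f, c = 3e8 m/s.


lambda = c / f = 3.0000e+08 / 2.0013e+09 = 0.1499026 m
R1 = sqrt(0.1499026 * 7633.6 * 5215.3 / (7633.6 + 5215.3)) = 21.55 m

21.55 m


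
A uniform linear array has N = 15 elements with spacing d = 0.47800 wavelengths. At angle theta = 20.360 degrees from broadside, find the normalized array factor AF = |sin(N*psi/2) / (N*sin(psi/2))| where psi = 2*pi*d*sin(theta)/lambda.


psi = 2*pi*0.47800*sin(20.360 deg) = 1.044923 rad
AF = |sin(15*1.044923/2) / (15*sin(1.044923/2))| = 0.1336

0.1336


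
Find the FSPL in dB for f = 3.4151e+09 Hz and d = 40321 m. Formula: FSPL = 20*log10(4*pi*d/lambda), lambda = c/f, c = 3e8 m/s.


lambda = c / f = 3.0000e+08 / 3.4151e+09 = 0.08784516 m
FSPL = 20 * log10(4*pi*40321/0.08784516) = 135.2 dB

135.2 dB


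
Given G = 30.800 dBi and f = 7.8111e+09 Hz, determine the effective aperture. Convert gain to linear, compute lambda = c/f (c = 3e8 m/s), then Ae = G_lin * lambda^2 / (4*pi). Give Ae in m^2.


lambda = c / f = 3.0000e+08 / 7.8111e+09 = 0.03840688 m
G_linear = 10^(30.800/10) = 1202.264
Ae = G_linear * lambda^2 / (4*pi) = 1202.264 * 0.03840688^2 / (4*pi) = 0.1411 m^2

0.1411 m^2


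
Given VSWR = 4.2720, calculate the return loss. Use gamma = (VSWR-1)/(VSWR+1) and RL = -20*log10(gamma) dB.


gamma = (4.2720 - 1) / (4.2720 + 1) = 0.6206373
RL = -20 * log10(0.6206373) = 4.143 dB

4.143 dB


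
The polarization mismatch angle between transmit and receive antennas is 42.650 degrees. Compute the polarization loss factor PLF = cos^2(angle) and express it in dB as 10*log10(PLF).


PLF_linear = cos^2(42.650 deg) = 0.5409693
PLF_dB = 10 * log10(0.5409693) = -2.668 dB

-2.668 dB


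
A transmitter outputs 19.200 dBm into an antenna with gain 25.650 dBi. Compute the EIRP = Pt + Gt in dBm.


EIRP = Pt + Gt = 19.200 + 25.650 = 44.85 dBm

44.85 dBm


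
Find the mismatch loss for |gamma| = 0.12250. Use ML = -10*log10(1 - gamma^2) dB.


ML = -10 * log10(1 - 0.12250^2) = -10 * log10(0.98499375) = 0.06567 dB

0.06567 dB


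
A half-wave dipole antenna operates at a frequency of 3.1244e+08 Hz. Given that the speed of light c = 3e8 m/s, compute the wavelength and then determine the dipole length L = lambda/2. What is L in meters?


lambda = c / f = 3.0000e+08 / 3.1244e+08 = 0.9601844 m
L = lambda / 2 = 0.9601844 / 2 = 0.4801 m

0.4801 m


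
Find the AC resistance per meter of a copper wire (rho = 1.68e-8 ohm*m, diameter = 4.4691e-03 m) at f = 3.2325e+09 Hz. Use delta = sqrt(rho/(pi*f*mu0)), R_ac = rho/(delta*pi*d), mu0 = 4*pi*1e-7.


delta = sqrt(1.68e-8 / (pi * 3.2325e+09 * 4*pi*1e-7)) = 1.147375e-06 m
R_ac = 1.68e-8 / (1.147375e-06 * pi * 4.4691e-03) = 1.043 ohm/m

1.043 ohm/m


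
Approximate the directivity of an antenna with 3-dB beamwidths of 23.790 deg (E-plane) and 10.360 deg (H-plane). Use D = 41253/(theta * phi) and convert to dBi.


D_linear = 41253 / (23.790 * 10.360) = 167.3791
D_dBi = 10 * log10(167.3791) = 22.24 dBi

22.24 dBi


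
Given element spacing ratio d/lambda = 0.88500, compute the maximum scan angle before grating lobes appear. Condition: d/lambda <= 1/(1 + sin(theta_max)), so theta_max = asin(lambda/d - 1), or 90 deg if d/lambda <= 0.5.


lambda/d - 1 = 1/0.88500 - 1 = 0.1299435
theta_max = asin(0.1299435) = 7.466 deg

7.466 deg


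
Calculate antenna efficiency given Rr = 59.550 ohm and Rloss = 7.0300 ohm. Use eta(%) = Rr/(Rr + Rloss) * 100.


eta = 59.550 / (59.550 + 7.0300) * 100 = 89.44%

89.44%


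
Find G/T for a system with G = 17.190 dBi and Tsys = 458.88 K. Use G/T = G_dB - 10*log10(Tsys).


G/T = 17.190 - 10*log10(458.88) = 17.190 - 26.61699 = -9.427 dB/K

-9.427 dB/K


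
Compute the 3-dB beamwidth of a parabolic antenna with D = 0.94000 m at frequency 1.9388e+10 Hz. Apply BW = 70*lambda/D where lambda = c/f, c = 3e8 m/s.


lambda = c / f = 3.0000e+08 / 1.9388e+10 = 0.01547349 m
BW = 70 * 0.01547349 / 0.94000 = 1.152 deg

1.152 deg


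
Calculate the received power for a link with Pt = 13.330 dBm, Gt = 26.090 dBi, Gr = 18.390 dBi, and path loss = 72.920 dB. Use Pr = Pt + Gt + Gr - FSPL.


Pr = 13.330 + 26.090 + 18.390 - 72.920 = -15.11 dBm

-15.11 dBm


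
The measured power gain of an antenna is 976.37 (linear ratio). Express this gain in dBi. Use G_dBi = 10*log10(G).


G_dBi = 10 * log10(976.37) = 29.90 dBi

29.90 dBi


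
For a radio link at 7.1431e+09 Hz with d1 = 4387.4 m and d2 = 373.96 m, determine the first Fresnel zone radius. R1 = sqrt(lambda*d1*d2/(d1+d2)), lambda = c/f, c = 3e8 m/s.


lambda = c / f = 3.0000e+08 / 7.1431e+09 = 0.04199857 m
R1 = sqrt(0.04199857 * 4387.4 * 373.96 / (4387.4 + 373.96)) = 3.804 m

3.804 m


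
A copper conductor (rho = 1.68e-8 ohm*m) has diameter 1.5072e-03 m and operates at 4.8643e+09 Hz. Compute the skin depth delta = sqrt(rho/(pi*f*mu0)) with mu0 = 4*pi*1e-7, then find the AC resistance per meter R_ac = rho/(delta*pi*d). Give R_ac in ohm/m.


delta = sqrt(1.68e-8 / (pi * 4.8643e+09 * 4*pi*1e-7)) = 9.353294e-07 m
R_ac = 1.68e-8 / (9.353294e-07 * pi * 1.5072e-03) = 3.793 ohm/m

3.793 ohm/m


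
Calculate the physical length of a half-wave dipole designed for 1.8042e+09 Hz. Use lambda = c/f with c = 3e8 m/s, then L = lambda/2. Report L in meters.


lambda = c / f = 3.0000e+08 / 1.8042e+09 = 0.1662787 m
L = lambda / 2 = 0.1662787 / 2 = 0.08314 m

0.08314 m


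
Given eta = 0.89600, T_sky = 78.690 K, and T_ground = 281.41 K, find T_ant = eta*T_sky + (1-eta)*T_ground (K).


T_ant = 0.89600 * 78.690 + (1 - 0.89600) * 281.41 = 99.77 K

99.77 K


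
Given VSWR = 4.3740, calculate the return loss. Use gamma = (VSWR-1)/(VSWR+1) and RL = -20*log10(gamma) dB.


gamma = (4.3740 - 1) / (4.3740 + 1) = 0.6278377
RL = -20 * log10(0.6278377) = 4.043 dB

4.043 dB


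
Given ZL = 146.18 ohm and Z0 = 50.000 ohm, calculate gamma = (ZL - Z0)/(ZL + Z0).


gamma = (146.18 - 50.000) / (146.18 + 50.000) = 0.4903

0.4903


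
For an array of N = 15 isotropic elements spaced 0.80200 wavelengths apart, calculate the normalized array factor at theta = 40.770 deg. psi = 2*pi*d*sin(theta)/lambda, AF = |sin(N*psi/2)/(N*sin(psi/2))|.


psi = 2*pi*0.80200*sin(40.770 deg) = 3.290664 rad
AF = |sin(15*3.290664/2) / (15*sin(3.290664/2))| = 0.02924

0.02924


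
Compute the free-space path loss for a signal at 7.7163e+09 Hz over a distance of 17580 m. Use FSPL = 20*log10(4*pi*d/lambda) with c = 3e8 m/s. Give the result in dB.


lambda = c / f = 3.0000e+08 / 7.7163e+09 = 0.03887874 m
FSPL = 20 * log10(4*pi*17580/0.03887874) = 135.1 dB

135.1 dB


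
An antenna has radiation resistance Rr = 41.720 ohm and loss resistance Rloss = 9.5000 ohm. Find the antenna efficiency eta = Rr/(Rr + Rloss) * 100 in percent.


eta = 41.720 / (41.720 + 9.5000) * 100 = 81.45%

81.45%


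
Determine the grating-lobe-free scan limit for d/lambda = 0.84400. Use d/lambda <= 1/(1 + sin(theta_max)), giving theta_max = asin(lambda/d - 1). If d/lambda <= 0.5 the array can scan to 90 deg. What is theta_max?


lambda/d - 1 = 1/0.84400 - 1 = 0.1848341
theta_max = asin(0.1848341) = 10.65 deg

10.65 deg


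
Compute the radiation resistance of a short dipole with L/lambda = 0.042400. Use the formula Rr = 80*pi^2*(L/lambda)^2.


Rr = 80 * pi^2 * (0.042400)^2 = 80 * 9.869604 * 1.797760e-03 = 1.419 ohm

1.419 ohm


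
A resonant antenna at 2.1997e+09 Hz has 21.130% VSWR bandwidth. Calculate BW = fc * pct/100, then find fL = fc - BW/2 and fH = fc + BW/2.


BW = 2.1997e+09 * 21.130/100 = 4.647966e+08 Hz
fL = 2.1997e+09 - 4.647966e+08/2 = 1.967e+09 Hz
fH = 2.1997e+09 + 4.647966e+08/2 = 2.432e+09 Hz

BW=4.648e+08 Hz, fL=1.967e+09 Hz, fH=2.432e+09 Hz


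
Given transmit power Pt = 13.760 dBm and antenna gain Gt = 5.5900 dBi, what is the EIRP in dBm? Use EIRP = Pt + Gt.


EIRP = Pt + Gt = 13.760 + 5.5900 = 19.35 dBm

19.35 dBm


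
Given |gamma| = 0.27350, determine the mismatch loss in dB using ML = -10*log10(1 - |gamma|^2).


ML = -10 * log10(1 - 0.27350^2) = -10 * log10(0.92519775) = 0.3377 dB

0.3377 dB


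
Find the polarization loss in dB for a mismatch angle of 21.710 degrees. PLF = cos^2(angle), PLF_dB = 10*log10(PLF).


PLF_linear = cos^2(21.710 deg) = 0.8631674
PLF_dB = 10 * log10(0.8631674) = -0.6390 dB

-0.6390 dB


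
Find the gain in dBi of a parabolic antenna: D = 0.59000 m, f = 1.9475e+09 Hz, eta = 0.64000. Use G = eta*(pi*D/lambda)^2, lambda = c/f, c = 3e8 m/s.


lambda = c / f = 3.0000e+08 / 1.9475e+09 = 0.1540436 m
G_linear = 0.64000 * (pi * 0.59000 / 0.1540436)^2 = 92.66088
G_dBi = 10 * log10(92.66088) = 19.67 dBi

19.67 dBi


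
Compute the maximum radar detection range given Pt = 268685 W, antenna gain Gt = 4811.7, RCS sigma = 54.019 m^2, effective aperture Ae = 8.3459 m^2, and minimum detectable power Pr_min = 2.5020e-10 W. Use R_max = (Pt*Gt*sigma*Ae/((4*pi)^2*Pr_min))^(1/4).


R^4 = 268685*4811.7*54.019*8.3459 / ((4*pi)^2 * 2.5020e-10) = 1.475213e+19
R_max = 1.475213e+19^0.25 = 61975 m

61975 m


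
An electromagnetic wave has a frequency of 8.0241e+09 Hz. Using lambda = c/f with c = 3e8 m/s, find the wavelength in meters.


lambda = c / f = 3.0000e+08 / 8.0241e+09 = 0.03739 m

0.03739 m


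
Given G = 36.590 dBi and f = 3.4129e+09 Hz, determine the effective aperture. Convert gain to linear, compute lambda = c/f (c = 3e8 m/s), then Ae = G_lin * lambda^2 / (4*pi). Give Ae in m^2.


lambda = c / f = 3.0000e+08 / 3.4129e+09 = 0.08790178 m
G_linear = 10^(36.590/10) = 4560.369
Ae = G_linear * lambda^2 / (4*pi) = 4560.369 * 0.08790178^2 / (4*pi) = 2.804 m^2

2.804 m^2


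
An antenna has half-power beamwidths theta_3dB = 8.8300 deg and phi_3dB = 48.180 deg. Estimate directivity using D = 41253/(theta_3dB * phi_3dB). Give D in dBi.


D_linear = 41253 / (8.8300 * 48.180) = 96.96791
D_dBi = 10 * log10(96.96791) = 19.87 dBi

19.87 dBi


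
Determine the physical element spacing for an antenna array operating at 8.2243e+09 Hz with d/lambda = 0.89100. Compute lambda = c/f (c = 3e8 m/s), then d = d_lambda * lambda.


lambda = c / f = 3.0000e+08 / 8.2243e+09 = 0.03647727 m
d = 0.89100 * 0.03647727 = 0.03250 m

0.03250 m


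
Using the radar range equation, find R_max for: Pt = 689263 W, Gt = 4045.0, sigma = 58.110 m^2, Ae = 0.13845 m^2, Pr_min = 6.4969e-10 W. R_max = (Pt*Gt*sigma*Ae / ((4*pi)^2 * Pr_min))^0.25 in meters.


R^4 = 689263*4045.0*58.110*0.13845 / ((4*pi)^2 * 6.4969e-10) = 2.186359e+17
R_max = 2.186359e+17^0.25 = 21624 m

21624 m


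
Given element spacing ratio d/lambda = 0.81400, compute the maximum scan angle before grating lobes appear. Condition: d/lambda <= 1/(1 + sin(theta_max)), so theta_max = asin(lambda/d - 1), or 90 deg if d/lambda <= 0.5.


lambda/d - 1 = 1/0.81400 - 1 = 0.2285012
theta_max = asin(0.2285012) = 13.21 deg

13.21 deg


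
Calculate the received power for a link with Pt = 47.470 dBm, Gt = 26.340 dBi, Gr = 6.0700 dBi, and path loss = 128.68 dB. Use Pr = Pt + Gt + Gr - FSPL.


Pr = 47.470 + 26.340 + 6.0700 - 128.68 = -48.80 dBm

-48.80 dBm


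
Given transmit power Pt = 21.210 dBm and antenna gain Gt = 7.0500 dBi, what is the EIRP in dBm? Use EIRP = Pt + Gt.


EIRP = Pt + Gt = 21.210 + 7.0500 = 28.26 dBm

28.26 dBm


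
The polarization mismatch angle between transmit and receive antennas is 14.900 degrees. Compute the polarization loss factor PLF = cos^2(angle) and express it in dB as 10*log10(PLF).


PLF_linear = cos^2(14.900 deg) = 0.9338827
PLF_dB = 10 * log10(0.9338827) = -0.2971 dB

-0.2971 dB


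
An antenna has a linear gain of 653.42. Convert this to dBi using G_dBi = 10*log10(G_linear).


G_dBi = 10 * log10(653.42) = 28.15 dBi

28.15 dBi


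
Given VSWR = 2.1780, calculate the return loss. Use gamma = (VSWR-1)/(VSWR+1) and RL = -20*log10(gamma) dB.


gamma = (2.1780 - 1) / (2.1780 + 1) = 0.3706734
RL = -20 * log10(0.3706734) = 8.620 dB

8.620 dB


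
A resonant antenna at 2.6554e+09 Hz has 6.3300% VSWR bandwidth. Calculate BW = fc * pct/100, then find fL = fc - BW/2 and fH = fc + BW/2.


BW = 2.6554e+09 * 6.3300/100 = 1.680868e+08 Hz
fL = 2.6554e+09 - 1.680868e+08/2 = 2.571e+09 Hz
fH = 2.6554e+09 + 1.680868e+08/2 = 2.739e+09 Hz

BW=1.681e+08 Hz, fL=2.571e+09 Hz, fH=2.739e+09 Hz


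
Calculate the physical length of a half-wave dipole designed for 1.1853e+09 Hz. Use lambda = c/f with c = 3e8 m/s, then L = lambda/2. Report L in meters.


lambda = c / f = 3.0000e+08 / 1.1853e+09 = 0.2531005 m
L = lambda / 2 = 0.2531005 / 2 = 0.1266 m

0.1266 m


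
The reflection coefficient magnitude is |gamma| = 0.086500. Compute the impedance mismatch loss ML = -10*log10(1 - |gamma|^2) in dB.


ML = -10 * log10(1 - 0.086500^2) = -10 * log10(0.99251775) = 0.03262 dB

0.03262 dB


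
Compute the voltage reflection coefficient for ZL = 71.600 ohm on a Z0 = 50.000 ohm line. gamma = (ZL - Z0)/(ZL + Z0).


gamma = (71.600 - 50.000) / (71.600 + 50.000) = 0.1776

0.1776


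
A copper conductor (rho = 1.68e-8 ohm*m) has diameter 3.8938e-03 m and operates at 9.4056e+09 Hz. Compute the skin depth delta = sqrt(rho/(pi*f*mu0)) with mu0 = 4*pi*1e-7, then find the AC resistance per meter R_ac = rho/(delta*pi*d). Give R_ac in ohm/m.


delta = sqrt(1.68e-8 / (pi * 9.4056e+09 * 4*pi*1e-7)) = 6.726382e-07 m
R_ac = 1.68e-8 / (6.726382e-07 * pi * 3.8938e-03) = 2.042 ohm/m

2.042 ohm/m


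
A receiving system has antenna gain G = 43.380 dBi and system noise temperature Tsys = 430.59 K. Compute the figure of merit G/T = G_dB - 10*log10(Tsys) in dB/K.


G/T = 43.380 - 10*log10(430.59) = 43.380 - 26.34064 = 17.04 dB/K

17.04 dB/K


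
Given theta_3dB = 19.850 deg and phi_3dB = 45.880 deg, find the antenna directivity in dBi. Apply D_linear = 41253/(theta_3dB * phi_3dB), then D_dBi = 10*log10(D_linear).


D_linear = 41253 / (19.850 * 45.880) = 45.29723
D_dBi = 10 * log10(45.29723) = 16.56 dBi

16.56 dBi


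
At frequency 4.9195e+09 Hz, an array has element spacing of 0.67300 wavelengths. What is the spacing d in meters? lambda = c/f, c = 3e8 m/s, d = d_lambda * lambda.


lambda = c / f = 3.0000e+08 / 4.9195e+09 = 0.06098181 m
d = 0.67300 * 0.06098181 = 0.04104 m

0.04104 m


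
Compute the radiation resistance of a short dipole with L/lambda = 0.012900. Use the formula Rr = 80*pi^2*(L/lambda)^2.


Rr = 80 * pi^2 * (0.012900)^2 = 80 * 9.869604 * 1.664100e-04 = 0.1314 ohm

0.1314 ohm


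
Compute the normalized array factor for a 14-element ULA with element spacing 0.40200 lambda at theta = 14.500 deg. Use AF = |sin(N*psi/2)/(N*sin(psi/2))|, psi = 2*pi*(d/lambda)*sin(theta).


psi = 2*pi*0.40200*sin(14.500 deg) = 0.6324200 rad
AF = |sin(14*0.6324200/2) / (14*sin(0.6324200/2))| = 0.2204

0.2204


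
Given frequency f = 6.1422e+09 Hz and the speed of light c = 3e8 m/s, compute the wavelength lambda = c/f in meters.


lambda = c / f = 3.0000e+08 / 6.1422e+09 = 0.04884 m

0.04884 m


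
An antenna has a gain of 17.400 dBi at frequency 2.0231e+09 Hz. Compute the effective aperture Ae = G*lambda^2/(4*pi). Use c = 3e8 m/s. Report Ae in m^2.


lambda = c / f = 3.0000e+08 / 2.0231e+09 = 0.1482873 m
G_linear = 10^(17.400/10) = 54.95409
Ae = G_linear * lambda^2 / (4*pi) = 54.95409 * 0.1482873^2 / (4*pi) = 0.09616 m^2

0.09616 m^2


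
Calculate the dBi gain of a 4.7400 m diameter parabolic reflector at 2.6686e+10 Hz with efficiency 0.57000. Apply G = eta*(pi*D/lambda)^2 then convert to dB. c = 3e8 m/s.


lambda = c / f = 3.0000e+08 / 2.6686e+10 = 0.01124185 m
G_linear = 0.57000 * (pi * 4.7400 / 0.01124185)^2 = 1.000128e+06
G_dBi = 10 * log10(1.000128e+06) = 60.00 dBi

60.00 dBi


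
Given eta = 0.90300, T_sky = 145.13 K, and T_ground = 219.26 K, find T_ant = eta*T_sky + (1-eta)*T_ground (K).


T_ant = 0.90300 * 145.13 + (1 - 0.90300) * 219.26 = 152.3 K

152.3 K


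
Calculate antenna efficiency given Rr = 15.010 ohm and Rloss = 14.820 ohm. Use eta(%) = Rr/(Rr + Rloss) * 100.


eta = 15.010 / (15.010 + 14.820) * 100 = 50.32%

50.32%


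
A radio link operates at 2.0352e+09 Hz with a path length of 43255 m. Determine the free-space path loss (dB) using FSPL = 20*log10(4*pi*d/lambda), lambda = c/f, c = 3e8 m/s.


lambda = c / f = 3.0000e+08 / 2.0352e+09 = 0.1474057 m
FSPL = 20 * log10(4*pi*43255/0.1474057) = 131.3 dB

131.3 dB


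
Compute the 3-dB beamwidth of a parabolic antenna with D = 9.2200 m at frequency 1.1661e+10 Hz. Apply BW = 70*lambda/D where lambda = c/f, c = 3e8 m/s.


lambda = c / f = 3.0000e+08 / 1.1661e+10 = 0.02572678 m
BW = 70 * 0.02572678 / 9.2200 = 0.1953 deg

0.1953 deg


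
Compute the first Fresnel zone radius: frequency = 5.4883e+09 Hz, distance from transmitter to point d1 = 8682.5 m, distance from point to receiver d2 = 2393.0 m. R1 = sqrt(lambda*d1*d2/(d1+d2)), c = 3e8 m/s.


lambda = c / f = 3.0000e+08 / 5.4883e+09 = 0.05466173 m
R1 = sqrt(0.05466173 * 8682.5 * 2393.0 / (8682.5 + 2393.0)) = 10.13 m

10.13 m


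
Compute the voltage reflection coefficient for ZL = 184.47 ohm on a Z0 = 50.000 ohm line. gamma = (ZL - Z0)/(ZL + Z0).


gamma = (184.47 - 50.000) / (184.47 + 50.000) = 0.5735

0.5735


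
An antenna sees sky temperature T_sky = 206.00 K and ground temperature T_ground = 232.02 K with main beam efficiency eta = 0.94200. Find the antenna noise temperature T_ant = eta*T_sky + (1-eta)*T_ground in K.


T_ant = 0.94200 * 206.00 + (1 - 0.94200) * 232.02 = 207.5 K

207.5 K


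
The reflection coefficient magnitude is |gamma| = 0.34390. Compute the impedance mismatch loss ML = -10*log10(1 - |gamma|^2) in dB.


ML = -10 * log10(1 - 0.34390^2) = -10 * log10(0.88173279) = 0.5466 dB

0.5466 dB


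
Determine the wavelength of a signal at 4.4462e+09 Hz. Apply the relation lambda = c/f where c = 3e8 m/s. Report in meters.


lambda = c / f = 3.0000e+08 / 4.4462e+09 = 0.06747 m

0.06747 m


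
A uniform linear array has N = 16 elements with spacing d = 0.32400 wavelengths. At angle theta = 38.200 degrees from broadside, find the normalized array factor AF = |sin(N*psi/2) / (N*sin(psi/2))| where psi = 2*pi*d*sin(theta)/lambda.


psi = 2*pi*0.32400*sin(38.200 deg) = 1.258926 rad
AF = |sin(16*1.258926/2) / (16*sin(1.258926/2))| = 0.06396

0.06396


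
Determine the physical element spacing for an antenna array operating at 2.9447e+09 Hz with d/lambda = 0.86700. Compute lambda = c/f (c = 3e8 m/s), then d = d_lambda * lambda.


lambda = c / f = 3.0000e+08 / 2.9447e+09 = 0.1018780 m
d = 0.86700 * 0.1018780 = 0.08833 m

0.08833 m


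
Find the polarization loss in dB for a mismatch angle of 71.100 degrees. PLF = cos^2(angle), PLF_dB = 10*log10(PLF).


PLF_linear = cos^2(71.100 deg) = 0.1049225
PLF_dB = 10 * log10(0.1049225) = -9.791 dB

-9.791 dB


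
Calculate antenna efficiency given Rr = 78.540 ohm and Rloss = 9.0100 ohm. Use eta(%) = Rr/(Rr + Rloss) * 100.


eta = 78.540 / (78.540 + 9.0100) * 100 = 89.71%

89.71%


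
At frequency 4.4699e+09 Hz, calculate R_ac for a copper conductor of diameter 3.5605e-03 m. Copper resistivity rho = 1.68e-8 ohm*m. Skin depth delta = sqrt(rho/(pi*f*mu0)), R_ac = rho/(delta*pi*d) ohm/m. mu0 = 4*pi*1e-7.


delta = sqrt(1.68e-8 / (pi * 4.4699e+09 * 4*pi*1e-7)) = 9.757215e-07 m
R_ac = 1.68e-8 / (9.757215e-07 * pi * 3.5605e-03) = 1.539 ohm/m

1.539 ohm/m


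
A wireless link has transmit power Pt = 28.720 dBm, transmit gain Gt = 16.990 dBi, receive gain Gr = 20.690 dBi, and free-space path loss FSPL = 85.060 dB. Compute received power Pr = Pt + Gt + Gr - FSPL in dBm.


Pr = 28.720 + 16.990 + 20.690 - 85.060 = -18.66 dBm

-18.66 dBm


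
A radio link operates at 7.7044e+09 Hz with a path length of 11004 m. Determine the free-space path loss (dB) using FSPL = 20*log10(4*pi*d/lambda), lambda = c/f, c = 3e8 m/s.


lambda = c / f = 3.0000e+08 / 7.7044e+09 = 0.03893879 m
FSPL = 20 * log10(4*pi*11004/0.03893879) = 131.0 dB

131.0 dB


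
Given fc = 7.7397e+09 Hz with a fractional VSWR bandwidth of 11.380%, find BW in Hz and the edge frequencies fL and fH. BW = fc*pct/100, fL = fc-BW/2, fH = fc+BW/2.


BW = 7.7397e+09 * 11.380/100 = 8.807779e+08 Hz
fL = 7.7397e+09 - 8.807779e+08/2 = 7.299e+09 Hz
fH = 7.7397e+09 + 8.807779e+08/2 = 8.180e+09 Hz

BW=8.808e+08 Hz, fL=7.299e+09 Hz, fH=8.180e+09 Hz


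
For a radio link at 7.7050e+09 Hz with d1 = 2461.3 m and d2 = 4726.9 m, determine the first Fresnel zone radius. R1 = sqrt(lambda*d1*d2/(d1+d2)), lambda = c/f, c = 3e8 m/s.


lambda = c / f = 3.0000e+08 / 7.7050e+09 = 0.03893576 m
R1 = sqrt(0.03893576 * 2461.3 * 4726.9 / (2461.3 + 4726.9)) = 7.938 m

7.938 m


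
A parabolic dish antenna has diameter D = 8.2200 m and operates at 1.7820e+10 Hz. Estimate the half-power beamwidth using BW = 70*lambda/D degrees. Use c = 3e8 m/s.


lambda = c / f = 3.0000e+08 / 1.7820e+10 = 0.01683502 m
BW = 70 * 0.01683502 / 8.2200 = 0.1434 deg

0.1434 deg


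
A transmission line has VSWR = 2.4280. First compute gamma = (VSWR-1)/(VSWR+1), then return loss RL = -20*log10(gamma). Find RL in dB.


gamma = (2.4280 - 1) / (2.4280 + 1) = 0.4165694
RL = -20 * log10(0.4165694) = 7.606 dB

7.606 dB


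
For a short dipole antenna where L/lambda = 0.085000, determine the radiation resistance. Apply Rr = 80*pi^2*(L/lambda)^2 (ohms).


Rr = 80 * pi^2 * (0.085000)^2 = 80 * 9.869604 * 7.225000e-03 = 5.705 ohm

5.705 ohm


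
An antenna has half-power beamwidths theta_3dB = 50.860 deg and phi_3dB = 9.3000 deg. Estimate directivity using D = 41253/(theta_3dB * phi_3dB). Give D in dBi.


D_linear = 41253 / (50.860 * 9.3000) = 87.21601
D_dBi = 10 * log10(87.21601) = 19.41 dBi

19.41 dBi


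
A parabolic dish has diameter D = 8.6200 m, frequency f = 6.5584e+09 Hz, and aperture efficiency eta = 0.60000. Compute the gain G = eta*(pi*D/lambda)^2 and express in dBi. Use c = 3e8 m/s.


lambda = c / f = 3.0000e+08 / 6.5584e+09 = 0.04574286 m
G_linear = 0.60000 * (pi * 8.6200 / 0.04574286)^2 = 210290.1
G_dBi = 10 * log10(210290.1) = 53.23 dBi

53.23 dBi


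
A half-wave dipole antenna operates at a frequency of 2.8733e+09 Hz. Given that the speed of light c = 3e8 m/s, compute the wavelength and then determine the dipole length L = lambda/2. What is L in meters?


lambda = c / f = 3.0000e+08 / 2.8733e+09 = 0.1044096 m
L = lambda / 2 = 0.1044096 / 2 = 0.05220 m

0.05220 m


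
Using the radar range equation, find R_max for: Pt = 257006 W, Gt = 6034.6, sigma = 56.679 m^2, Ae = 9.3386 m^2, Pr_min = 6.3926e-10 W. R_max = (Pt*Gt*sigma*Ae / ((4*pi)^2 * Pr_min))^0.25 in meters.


R^4 = 257006*6034.6*56.679*9.3386 / ((4*pi)^2 * 6.3926e-10) = 8.132020e+18
R_max = 8.132020e+18^0.25 = 53401 m

53401 m


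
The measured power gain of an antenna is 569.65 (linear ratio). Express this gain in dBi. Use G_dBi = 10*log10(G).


G_dBi = 10 * log10(569.65) = 27.56 dBi

27.56 dBi


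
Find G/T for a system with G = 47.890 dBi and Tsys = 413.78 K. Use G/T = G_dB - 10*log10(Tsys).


G/T = 47.890 - 10*log10(413.78) = 47.890 - 26.16769 = 21.72 dB/K

21.72 dB/K


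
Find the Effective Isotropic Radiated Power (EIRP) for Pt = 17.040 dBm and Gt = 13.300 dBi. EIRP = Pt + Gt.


EIRP = Pt + Gt = 17.040 + 13.300 = 30.34 dBm

30.34 dBm


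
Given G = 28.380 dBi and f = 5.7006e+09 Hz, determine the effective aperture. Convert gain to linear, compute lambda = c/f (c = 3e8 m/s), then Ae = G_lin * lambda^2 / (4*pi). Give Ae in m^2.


lambda = c / f = 3.0000e+08 / 5.7006e+09 = 0.05262604 m
G_linear = 10^(28.380/10) = 688.6523
Ae = G_linear * lambda^2 / (4*pi) = 688.6523 * 0.05262604^2 / (4*pi) = 0.1518 m^2

0.1518 m^2


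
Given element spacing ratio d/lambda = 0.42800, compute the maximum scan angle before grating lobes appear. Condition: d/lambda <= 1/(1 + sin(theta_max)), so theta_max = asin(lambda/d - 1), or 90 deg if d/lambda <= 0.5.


lambda/d - 1 = 1/0.42800 - 1 = 1.336449 >= 1
d/lambda <= 0.5, so the array can scan to endfire without grating lobes: theta_max = 90 deg

90 deg


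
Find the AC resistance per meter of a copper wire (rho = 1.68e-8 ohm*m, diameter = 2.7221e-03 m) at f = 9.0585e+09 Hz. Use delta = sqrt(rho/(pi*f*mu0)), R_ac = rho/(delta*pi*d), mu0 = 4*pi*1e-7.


delta = sqrt(1.68e-8 / (pi * 9.0585e+09 * 4*pi*1e-7)) = 6.854040e-07 m
R_ac = 1.68e-8 / (6.854040e-07 * pi * 2.7221e-03) = 2.866 ohm/m

2.866 ohm/m


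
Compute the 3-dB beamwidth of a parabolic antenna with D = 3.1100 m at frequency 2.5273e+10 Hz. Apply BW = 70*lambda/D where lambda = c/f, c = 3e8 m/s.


lambda = c / f = 3.0000e+08 / 2.5273e+10 = 0.01187038 m
BW = 70 * 0.01187038 / 3.1100 = 0.2672 deg

0.2672 deg


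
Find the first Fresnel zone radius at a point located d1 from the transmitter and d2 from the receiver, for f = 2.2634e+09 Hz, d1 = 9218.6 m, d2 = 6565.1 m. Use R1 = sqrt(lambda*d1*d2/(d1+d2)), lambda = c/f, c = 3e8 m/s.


lambda = c / f = 3.0000e+08 / 2.2634e+09 = 0.1325440 m
R1 = sqrt(0.1325440 * 9218.6 * 6565.1 / (9218.6 + 6565.1)) = 22.54 m

22.54 m


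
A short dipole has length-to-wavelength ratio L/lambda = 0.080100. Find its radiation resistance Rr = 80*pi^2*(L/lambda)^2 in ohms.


Rr = 80 * pi^2 * (0.080100)^2 = 80 * 9.869604 * 6.416010e-03 = 5.066 ohm

5.066 ohm


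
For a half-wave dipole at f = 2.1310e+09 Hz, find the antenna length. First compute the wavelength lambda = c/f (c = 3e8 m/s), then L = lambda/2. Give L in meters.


lambda = c / f = 3.0000e+08 / 2.1310e+09 = 0.1407790 m
L = lambda / 2 = 0.1407790 / 2 = 0.07039 m

0.07039 m


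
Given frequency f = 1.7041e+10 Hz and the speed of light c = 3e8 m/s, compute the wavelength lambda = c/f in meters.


lambda = c / f = 3.0000e+08 / 1.7041e+10 = 0.01760 m

0.01760 m


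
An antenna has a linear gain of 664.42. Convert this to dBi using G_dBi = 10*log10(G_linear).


G_dBi = 10 * log10(664.42) = 28.22 dBi

28.22 dBi


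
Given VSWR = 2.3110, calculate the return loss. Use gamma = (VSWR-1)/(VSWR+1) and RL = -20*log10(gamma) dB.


gamma = (2.3110 - 1) / (2.3110 + 1) = 0.3959529
RL = -20 * log10(0.3959529) = 8.047 dB

8.047 dB


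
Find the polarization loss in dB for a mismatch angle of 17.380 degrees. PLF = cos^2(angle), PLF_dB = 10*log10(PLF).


PLF_linear = cos^2(17.380 deg) = 0.9107737
PLF_dB = 10 * log10(0.9107737) = -0.4059 dB

-0.4059 dB


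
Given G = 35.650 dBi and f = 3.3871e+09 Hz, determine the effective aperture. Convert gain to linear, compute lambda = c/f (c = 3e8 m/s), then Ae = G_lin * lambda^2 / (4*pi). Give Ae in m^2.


lambda = c / f = 3.0000e+08 / 3.3871e+09 = 0.08857134 m
G_linear = 10^(35.650/10) = 3672.823
Ae = G_linear * lambda^2 / (4*pi) = 3672.823 * 0.08857134^2 / (4*pi) = 2.293 m^2

2.293 m^2


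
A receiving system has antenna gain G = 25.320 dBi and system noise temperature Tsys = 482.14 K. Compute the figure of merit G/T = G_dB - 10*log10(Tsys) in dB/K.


G/T = 25.320 - 10*log10(482.14) = 25.320 - 26.83173 = -1.512 dB/K

-1.512 dB/K


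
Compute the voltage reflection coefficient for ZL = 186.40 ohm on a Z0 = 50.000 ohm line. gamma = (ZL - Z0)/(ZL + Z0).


gamma = (186.40 - 50.000) / (186.40 + 50.000) = 0.5770

0.5770


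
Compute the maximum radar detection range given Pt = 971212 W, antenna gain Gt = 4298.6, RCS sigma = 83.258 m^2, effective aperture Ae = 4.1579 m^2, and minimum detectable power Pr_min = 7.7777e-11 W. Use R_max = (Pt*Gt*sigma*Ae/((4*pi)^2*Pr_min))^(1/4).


R^4 = 971212*4298.6*83.258*4.1579 / ((4*pi)^2 * 7.7777e-11) = 1.176712e+20
R_max = 1.176712e+20^0.25 = 104152 m

104152 m


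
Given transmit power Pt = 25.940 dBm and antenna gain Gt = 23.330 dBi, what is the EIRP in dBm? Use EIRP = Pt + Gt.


EIRP = Pt + Gt = 25.940 + 23.330 = 49.27 dBm

49.27 dBm


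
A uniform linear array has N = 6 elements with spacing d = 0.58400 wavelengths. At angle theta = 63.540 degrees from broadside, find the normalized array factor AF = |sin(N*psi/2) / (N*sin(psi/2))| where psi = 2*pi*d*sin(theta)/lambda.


psi = 2*pi*0.58400*sin(63.540 deg) = 3.284997 rad
AF = |sin(6*3.284997/2) / (6*sin(3.284997/2))| = 0.06969

0.06969


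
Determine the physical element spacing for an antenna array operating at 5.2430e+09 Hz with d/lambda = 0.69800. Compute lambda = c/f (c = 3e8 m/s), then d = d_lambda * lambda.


lambda = c / f = 3.0000e+08 / 5.2430e+09 = 0.05721915 m
d = 0.69800 * 0.05721915 = 0.03994 m

0.03994 m


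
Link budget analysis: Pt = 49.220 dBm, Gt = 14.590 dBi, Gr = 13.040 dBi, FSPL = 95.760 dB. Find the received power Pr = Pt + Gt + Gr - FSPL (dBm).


Pr = 49.220 + 14.590 + 13.040 - 95.760 = -18.91 dBm

-18.91 dBm


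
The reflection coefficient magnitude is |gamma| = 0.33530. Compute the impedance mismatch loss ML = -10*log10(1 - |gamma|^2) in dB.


ML = -10 * log10(1 - 0.33530^2) = -10 * log10(0.88757391) = 0.5180 dB

0.5180 dB


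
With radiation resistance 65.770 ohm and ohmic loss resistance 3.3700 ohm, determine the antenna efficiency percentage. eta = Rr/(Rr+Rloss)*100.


eta = 65.770 / (65.770 + 3.3700) * 100 = 95.13%

95.13%


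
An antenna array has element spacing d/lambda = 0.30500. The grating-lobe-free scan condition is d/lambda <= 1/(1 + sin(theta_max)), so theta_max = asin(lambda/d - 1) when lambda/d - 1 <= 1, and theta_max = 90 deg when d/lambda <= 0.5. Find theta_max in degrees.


lambda/d - 1 = 1/0.30500 - 1 = 2.278689 >= 1
d/lambda <= 0.5, so the array can scan to endfire without grating lobes: theta_max = 90 deg

90 deg


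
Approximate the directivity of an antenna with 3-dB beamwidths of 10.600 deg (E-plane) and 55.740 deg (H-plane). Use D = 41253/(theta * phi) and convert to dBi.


D_linear = 41253 / (10.600 * 55.740) = 69.82046
D_dBi = 10 * log10(69.82046) = 18.44 dBi

18.44 dBi


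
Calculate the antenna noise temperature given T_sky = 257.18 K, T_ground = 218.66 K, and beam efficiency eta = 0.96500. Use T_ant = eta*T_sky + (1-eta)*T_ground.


T_ant = 0.96500 * 257.18 + (1 - 0.96500) * 218.66 = 255.8 K

255.8 K


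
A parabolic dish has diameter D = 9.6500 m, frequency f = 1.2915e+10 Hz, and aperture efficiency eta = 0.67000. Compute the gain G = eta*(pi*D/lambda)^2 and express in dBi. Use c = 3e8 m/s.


lambda = c / f = 3.0000e+08 / 1.2915e+10 = 0.02322880 m
G_linear = 0.67000 * (pi * 9.6500 / 0.02322880)^2 = 1.141236e+06
G_dBi = 10 * log10(1.141236e+06) = 60.57 dBi

60.57 dBi


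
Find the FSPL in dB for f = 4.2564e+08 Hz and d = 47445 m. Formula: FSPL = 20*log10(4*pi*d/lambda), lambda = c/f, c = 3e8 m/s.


lambda = c / f = 3.0000e+08 / 4.2564e+08 = 0.7048210 m
FSPL = 20 * log10(4*pi*47445/0.7048210) = 118.5 dB

118.5 dB


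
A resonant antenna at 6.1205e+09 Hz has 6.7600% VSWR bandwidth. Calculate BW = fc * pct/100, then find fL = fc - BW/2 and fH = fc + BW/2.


BW = 6.1205e+09 * 6.7600/100 = 4.137458e+08 Hz
fL = 6.1205e+09 - 4.137458e+08/2 = 5.914e+09 Hz
fH = 6.1205e+09 + 4.137458e+08/2 = 6.327e+09 Hz

BW=4.137e+08 Hz, fL=5.914e+09 Hz, fH=6.327e+09 Hz


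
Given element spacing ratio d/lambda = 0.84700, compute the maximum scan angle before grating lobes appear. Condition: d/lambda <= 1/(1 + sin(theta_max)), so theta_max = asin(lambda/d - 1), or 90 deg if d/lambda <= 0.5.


lambda/d - 1 = 1/0.84700 - 1 = 0.1806375
theta_max = asin(0.1806375) = 10.41 deg

10.41 deg


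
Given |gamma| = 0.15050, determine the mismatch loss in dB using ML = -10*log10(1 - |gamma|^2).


ML = -10 * log10(1 - 0.15050^2) = -10 * log10(0.97734975) = 0.09950 dB

0.09950 dB


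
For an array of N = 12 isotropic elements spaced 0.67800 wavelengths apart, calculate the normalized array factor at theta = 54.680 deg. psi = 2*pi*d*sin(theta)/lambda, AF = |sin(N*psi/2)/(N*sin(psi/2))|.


psi = 2*pi*0.67800*sin(54.680 deg) = 3.475886 rad
AF = |sin(12*3.475886/2) / (12*sin(3.475886/2))| = 0.07664

0.07664


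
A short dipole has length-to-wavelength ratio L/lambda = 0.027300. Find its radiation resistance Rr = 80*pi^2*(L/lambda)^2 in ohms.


Rr = 80 * pi^2 * (0.027300)^2 = 80 * 9.869604 * 7.452900e-04 = 0.5885 ohm

0.5885 ohm


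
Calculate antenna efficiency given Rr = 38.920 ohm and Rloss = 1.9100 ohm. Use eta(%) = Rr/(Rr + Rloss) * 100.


eta = 38.920 / (38.920 + 1.9100) * 100 = 95.32%

95.32%


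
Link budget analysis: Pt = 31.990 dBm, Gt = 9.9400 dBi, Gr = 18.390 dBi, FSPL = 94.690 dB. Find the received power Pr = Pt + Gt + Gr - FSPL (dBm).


Pr = 31.990 + 9.9400 + 18.390 - 94.690 = -34.37 dBm

-34.37 dBm


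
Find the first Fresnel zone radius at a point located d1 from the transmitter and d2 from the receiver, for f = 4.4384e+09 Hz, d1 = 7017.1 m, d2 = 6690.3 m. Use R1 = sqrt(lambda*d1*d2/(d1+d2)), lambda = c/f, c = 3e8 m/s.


lambda = c / f = 3.0000e+08 / 4.4384e+09 = 0.06759193 m
R1 = sqrt(0.06759193 * 7017.1 * 6690.3 / (7017.1 + 6690.3)) = 15.21 m

15.21 m


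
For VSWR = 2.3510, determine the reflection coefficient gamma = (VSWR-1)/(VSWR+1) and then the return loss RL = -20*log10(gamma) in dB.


gamma = (2.3510 - 1) / (2.3510 + 1) = 0.4031632
RL = -20 * log10(0.4031632) = 7.890 dB

7.890 dB


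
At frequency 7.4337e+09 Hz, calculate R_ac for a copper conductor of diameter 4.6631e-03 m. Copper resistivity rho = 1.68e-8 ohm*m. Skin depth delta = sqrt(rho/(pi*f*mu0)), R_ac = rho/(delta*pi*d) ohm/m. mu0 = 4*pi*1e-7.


delta = sqrt(1.68e-8 / (pi * 7.4337e+09 * 4*pi*1e-7)) = 7.566103e-07 m
R_ac = 1.68e-8 / (7.566103e-07 * pi * 4.6631e-03) = 1.516 ohm/m

1.516 ohm/m


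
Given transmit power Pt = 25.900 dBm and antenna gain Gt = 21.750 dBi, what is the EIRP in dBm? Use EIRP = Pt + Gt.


EIRP = Pt + Gt = 25.900 + 21.750 = 47.65 dBm

47.65 dBm


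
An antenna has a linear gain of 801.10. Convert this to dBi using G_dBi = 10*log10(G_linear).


G_dBi = 10 * log10(801.10) = 29.04 dBi

29.04 dBi


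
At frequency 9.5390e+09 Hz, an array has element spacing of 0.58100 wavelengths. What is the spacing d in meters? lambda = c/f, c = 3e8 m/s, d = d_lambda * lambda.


lambda = c / f = 3.0000e+08 / 9.5390e+09 = 0.03144984 m
d = 0.58100 * 0.03144984 = 0.01827 m

0.01827 m


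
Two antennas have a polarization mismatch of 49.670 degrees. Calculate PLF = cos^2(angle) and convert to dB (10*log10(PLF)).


PLF_linear = cos^2(49.670 deg) = 0.4188536
PLF_dB = 10 * log10(0.4188536) = -3.779 dB

-3.779 dB


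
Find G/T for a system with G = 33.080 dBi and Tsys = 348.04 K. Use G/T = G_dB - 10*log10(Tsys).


G/T = 33.080 - 10*log10(348.04) = 33.080 - 25.41629 = 7.664 dB/K

7.664 dB/K


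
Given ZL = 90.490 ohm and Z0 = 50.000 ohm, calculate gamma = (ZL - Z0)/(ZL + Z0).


gamma = (90.490 - 50.000) / (90.490 + 50.000) = 0.2882

0.2882


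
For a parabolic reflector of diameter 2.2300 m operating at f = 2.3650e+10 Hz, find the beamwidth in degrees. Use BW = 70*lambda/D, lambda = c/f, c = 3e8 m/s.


lambda = c / f = 3.0000e+08 / 2.3650e+10 = 0.01268499 m
BW = 70 * 0.01268499 / 2.2300 = 0.3982 deg

0.3982 deg


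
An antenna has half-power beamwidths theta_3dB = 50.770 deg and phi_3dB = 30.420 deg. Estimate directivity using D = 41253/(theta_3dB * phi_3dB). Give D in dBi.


D_linear = 41253 / (50.770 * 30.420) = 26.71094
D_dBi = 10 * log10(26.71094) = 14.27 dBi

14.27 dBi


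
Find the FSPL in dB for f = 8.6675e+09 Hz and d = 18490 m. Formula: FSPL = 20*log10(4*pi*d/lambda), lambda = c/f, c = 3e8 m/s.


lambda = c / f = 3.0000e+08 / 8.6675e+09 = 0.03461206 m
FSPL = 20 * log10(4*pi*18490/0.03461206) = 136.5 dB

136.5 dB


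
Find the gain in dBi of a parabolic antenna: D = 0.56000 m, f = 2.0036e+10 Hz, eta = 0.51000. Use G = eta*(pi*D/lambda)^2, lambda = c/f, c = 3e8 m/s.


lambda = c / f = 3.0000e+08 / 2.0036e+10 = 0.01497305 m
G_linear = 0.51000 * (pi * 0.56000 / 0.01497305)^2 = 7040.855
G_dBi = 10 * log10(7040.855) = 38.48 dBi

38.48 dBi


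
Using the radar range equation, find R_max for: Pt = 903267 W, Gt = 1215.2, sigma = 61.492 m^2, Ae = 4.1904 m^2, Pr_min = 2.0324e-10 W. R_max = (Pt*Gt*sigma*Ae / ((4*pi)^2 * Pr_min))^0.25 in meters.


R^4 = 903267*1215.2*61.492*4.1904 / ((4*pi)^2 * 2.0324e-10) = 8.812702e+18
R_max = 8.812702e+18^0.25 = 54485 m

54485 m


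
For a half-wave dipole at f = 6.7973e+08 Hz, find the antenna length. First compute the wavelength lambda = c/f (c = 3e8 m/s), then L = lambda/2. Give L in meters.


lambda = c / f = 3.0000e+08 / 6.7973e+08 = 0.4413517 m
L = lambda / 2 = 0.4413517 / 2 = 0.2207 m

0.2207 m


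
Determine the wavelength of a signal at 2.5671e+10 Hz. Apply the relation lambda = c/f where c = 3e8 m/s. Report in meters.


lambda = c / f = 3.0000e+08 / 2.5671e+10 = 0.01169 m

0.01169 m


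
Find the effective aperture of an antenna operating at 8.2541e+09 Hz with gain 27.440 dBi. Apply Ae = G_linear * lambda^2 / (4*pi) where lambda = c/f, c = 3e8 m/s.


lambda = c / f = 3.0000e+08 / 8.2541e+09 = 0.03634557 m
G_linear = 10^(27.440/10) = 554.6257
Ae = G_linear * lambda^2 / (4*pi) = 554.6257 * 0.03634557^2 / (4*pi) = 0.05830 m^2

0.05830 m^2


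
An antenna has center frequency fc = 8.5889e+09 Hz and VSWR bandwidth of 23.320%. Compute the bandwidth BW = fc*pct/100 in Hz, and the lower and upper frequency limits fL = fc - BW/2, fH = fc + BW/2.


BW = 8.5889e+09 * 23.320/100 = 2.002931e+09 Hz
fL = 8.5889e+09 - 2.002931e+09/2 = 7.587e+09 Hz
fH = 8.5889e+09 + 2.002931e+09/2 = 9.590e+09 Hz

BW=2.003e+09 Hz, fL=7.587e+09 Hz, fH=9.590e+09 Hz


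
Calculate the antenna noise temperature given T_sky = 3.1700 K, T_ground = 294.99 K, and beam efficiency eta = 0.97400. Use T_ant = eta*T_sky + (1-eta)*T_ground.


T_ant = 0.97400 * 3.1700 + (1 - 0.97400) * 294.99 = 10.76 K

10.76 K


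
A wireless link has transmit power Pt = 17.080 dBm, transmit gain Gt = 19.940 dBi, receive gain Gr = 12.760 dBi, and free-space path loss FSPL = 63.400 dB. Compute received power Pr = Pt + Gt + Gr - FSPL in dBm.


Pr = 17.080 + 19.940 + 12.760 - 63.400 = -13.62 dBm

-13.62 dBm


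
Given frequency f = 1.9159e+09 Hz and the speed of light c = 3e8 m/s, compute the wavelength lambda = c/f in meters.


lambda = c / f = 3.0000e+08 / 1.9159e+09 = 0.1566 m

0.1566 m
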